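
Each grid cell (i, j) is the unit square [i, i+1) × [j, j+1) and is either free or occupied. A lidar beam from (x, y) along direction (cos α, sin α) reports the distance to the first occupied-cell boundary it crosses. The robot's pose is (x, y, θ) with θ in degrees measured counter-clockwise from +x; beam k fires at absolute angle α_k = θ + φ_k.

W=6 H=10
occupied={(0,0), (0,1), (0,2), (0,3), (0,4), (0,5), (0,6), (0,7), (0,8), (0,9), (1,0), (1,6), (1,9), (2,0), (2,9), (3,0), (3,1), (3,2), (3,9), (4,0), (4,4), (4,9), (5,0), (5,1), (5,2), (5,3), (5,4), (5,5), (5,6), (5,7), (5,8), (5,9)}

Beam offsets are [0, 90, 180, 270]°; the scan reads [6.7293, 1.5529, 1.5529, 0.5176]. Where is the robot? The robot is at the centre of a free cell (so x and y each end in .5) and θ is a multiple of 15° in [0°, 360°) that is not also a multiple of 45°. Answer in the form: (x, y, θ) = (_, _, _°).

The pose lattice has 28·16 = 448 candidates. Test each by forward raycasting.
  (2.5, 7.5, 345°): beam 1 = 2.5882 ≠ 6.7293 ✗
  (4.5, 2.5, 75°): beam 1 = 1.5529 ≠ 6.7293 ✗
  (4.5, 6.5, 60°): beam 1 = 1.0000 ≠ 6.7293 ✗
  (1.5, 3.5, 165°): beam 1 = 0.5176 ≠ 6.7293 ✗
  …
  (2.5, 2.5, 75°): r_1=6.7293, r_2=1.5529, r_3=1.5529, r_4=0.5176 — all match ✓
No second candidate reproduces the full scan.

(x, y, θ) = (2.5, 2.5, 75°)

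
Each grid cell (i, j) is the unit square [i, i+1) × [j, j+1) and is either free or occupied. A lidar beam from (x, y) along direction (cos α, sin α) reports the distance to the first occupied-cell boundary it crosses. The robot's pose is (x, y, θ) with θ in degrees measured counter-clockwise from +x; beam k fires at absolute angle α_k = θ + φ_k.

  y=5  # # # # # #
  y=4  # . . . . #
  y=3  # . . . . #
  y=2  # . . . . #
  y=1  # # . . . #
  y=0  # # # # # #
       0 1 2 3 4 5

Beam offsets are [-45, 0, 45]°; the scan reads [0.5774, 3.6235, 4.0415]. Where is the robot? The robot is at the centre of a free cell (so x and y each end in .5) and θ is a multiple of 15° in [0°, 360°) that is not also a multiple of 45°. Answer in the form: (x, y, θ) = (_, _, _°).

(x, y, θ) = (1.5, 2.5, 345°)

The pose lattice has 15·16 = 240 candidates. Test each by forward raycasting.
  (1.5, 3.5, 195°): beam 2 = 0.5176 ≠ 3.6235 ✗
  (3.5, 2.5, 255°): beam 1 = 1.7321 ≠ 0.5774 ✗
  (1.5, 4.5, 255°): beam 2 = 1.9319 ≠ 3.6235 ✗
  (4.5, 4.5, 240°): beam 1 = 3.6235 ≠ 0.5774 ✗
  …
  (1.5, 2.5, 345°): r_1=0.5774, r_2=3.6235, r_3=4.0415 — all match ✓
Only this pose fits every beam.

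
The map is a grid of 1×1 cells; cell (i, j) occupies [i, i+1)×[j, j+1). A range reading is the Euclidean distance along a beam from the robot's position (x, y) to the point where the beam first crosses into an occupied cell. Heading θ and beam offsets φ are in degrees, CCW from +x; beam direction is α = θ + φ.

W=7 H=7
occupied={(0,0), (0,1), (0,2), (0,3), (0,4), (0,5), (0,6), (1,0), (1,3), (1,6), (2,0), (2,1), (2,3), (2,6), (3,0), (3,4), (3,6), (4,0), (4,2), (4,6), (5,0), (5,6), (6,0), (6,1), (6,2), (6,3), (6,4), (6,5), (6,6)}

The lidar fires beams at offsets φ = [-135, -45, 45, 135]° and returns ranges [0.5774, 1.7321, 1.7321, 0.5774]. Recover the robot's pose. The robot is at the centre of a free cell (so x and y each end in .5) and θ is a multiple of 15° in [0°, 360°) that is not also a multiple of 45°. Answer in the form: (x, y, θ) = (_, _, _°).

The pose lattice has 20·16 = 320 candidates. Test each by forward raycasting.
  (4.5, 3.5, 30°): beam 1 = 0.5176 ≠ 0.5774 ✗
  (2.5, 4.5, 120°): beam 1 = 0.5176 ≠ 0.5774 ✗
  (3.5, 5.5, 30°): beam 1 = 0.5176 ≠ 0.5774 ✗
  …
  (2.5, 4.5, 105°): r_1=0.5774, r_2=1.7321, r_3=1.7321, r_4=0.5774 — all match ✓
Unique over the lattice → pose = (2.5, 4.5, 105°).

(x, y, θ) = (2.5, 4.5, 105°)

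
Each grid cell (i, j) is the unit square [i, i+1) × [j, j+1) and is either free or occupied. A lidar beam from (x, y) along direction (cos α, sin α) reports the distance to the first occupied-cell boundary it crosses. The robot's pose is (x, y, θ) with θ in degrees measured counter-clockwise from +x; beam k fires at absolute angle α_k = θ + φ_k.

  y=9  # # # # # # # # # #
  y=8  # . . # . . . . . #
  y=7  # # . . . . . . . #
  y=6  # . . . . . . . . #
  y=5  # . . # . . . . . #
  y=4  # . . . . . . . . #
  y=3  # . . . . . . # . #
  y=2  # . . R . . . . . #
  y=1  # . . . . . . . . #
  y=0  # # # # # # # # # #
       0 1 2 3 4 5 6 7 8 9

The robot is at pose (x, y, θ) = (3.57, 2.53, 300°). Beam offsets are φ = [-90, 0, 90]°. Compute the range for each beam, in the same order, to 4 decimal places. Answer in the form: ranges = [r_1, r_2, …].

beam 1: φ=-90°, α=210°
  dir = (cos 210°, sin 210°) = (-0.8660, -0.5000); from cell (3,2)
  next x-line at t=0.6582, next y-line at t=1.0600; Δt_x=1.1547, Δt_y=2.0000
    x: enter (2,2) at t=0.6582
    y: enter (2,1) at t=1.0600
    x: enter (1,1) at t=1.8129
    x: enter (0,1) at t=2.9676 ← occupied
  → r_1 = 2.9676
beam 2: φ=0°, α=300°
  dir = (cos 300°, sin 300°) = (0.5000, -0.8660); from cell (3,2)
  next x-line at t=0.8600, next y-line at t=0.6120; Δt_x=2.0000, Δt_y=1.1547
    y: enter (3,1) at t=0.6120
    x: enter (4,1) at t=0.8600
    y: enter (4,0) at t=1.7667 ← occupied
  → r_2 = 1.7667
beam 3: φ=90°, α=30°
  dir = (cos 30°, sin 30°) = (0.8660, 0.5000); from cell (3,2)
  next x-line at t=0.4965, next y-line at t=0.9400; Δt_x=1.1547, Δt_y=2.0000
    x: enter (4,2) at t=0.4965
    y: enter (4,3) at t=0.9400
    x: enter (5,3) at t=1.6512
    x: enter (6,3) at t=2.8059
    y: enter (6,4) at t=2.9400
    x: enter (7,4) at t=3.9606
    y: enter (7,5) at t=4.9400
    x: enter (8,5) at t=5.1153
    x: enter (9,5) at t=6.2700 ← occupied
  → r_3 = 6.2700

ranges = [2.9676, 1.7667, 6.2700]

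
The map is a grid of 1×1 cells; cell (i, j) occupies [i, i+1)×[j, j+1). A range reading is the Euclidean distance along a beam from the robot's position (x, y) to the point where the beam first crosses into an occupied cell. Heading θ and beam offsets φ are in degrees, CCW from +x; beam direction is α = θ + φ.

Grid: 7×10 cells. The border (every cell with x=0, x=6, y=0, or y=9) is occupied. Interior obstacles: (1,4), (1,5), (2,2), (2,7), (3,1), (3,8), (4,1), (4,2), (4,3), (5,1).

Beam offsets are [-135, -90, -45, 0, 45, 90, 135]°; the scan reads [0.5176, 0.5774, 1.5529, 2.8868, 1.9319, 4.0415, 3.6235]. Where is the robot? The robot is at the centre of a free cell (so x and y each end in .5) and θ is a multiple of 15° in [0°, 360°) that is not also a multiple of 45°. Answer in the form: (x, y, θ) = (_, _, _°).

(x, y, θ) = (2.5, 4.5, 300°)

The pose lattice has 30·16 = 480 candidates. Test each by forward raycasting.
  (4.5, 4.5, 30°): beam 4 = 1.7321 ≠ 2.8868 ✗
  (2.5, 5.5, 150°): beam 1 = 3.6235 ≠ 0.5176 ✗
  (2.5, 1.5, 210°): beam 4 = 1.0000 ≠ 2.8868 ✗
  (2.5, 3.5, 240°): beam 1 = 1.9319 ≠ 0.5176 ✗
  …
  (2.5, 4.5, 300°): r_1=0.5176, r_2=0.5774, r_3=1.5529, r_4=2.8868, r_5=1.9319, r_6=4.0415, r_7=3.6235 — all match ✓
Unique over the lattice → pose = (2.5, 4.5, 300°).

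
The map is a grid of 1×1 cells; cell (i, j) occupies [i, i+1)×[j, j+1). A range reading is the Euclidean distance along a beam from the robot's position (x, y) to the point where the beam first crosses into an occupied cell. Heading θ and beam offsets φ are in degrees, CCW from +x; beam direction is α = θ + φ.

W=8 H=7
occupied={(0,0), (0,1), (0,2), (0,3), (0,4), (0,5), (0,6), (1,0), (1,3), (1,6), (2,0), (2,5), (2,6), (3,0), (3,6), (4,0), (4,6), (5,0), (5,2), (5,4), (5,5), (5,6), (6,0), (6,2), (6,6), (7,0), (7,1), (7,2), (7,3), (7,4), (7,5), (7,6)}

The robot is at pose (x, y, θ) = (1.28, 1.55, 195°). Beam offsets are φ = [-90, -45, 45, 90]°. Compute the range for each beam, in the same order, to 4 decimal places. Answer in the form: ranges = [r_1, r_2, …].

beam 1: φ=-90°, α=105°
  d=(-0.2588,0.9659)  start (1,1)  tX=1.0818 tY=0.4659  stride 1/|dx|=3.8637 1/|dy|=1.0353
    cross y-line → (1,2), t=0.4659
    cross x-line → (0,2), t=1.0818 (wall)
  → r_1 = 1.0818
beam 2: φ=-45°, α=150°
  d=(-0.8660,0.5000)  start (1,1)  tX=0.3233 tY=0.9000  stride 1/|dx|=1.1547 1/|dy|=2.0000
    cross x-line → (0,1), t=0.3233 (wall)
  → r_2 = 0.3233
beam 3: φ=45°, α=240°
  d=(-0.5000,-0.8660)  start (1,1)  tX=0.5600 tY=0.6351  stride 1/|dx|=2.0000 1/|dy|=1.1547
    cross x-line → (0,1), t=0.5600 (wall)
  → r_3 = 0.5600
beam 4: φ=90°, α=285°
  d=(0.2588,-0.9659)  start (1,1)  tX=2.7819 tY=0.5694  stride 1/|dx|=3.8637 1/|dy|=1.0353
    cross y-line → (1,0), t=0.5694 (wall)
  → r_4 = 0.5694

ranges = [1.0818, 0.3233, 0.5600, 0.5694]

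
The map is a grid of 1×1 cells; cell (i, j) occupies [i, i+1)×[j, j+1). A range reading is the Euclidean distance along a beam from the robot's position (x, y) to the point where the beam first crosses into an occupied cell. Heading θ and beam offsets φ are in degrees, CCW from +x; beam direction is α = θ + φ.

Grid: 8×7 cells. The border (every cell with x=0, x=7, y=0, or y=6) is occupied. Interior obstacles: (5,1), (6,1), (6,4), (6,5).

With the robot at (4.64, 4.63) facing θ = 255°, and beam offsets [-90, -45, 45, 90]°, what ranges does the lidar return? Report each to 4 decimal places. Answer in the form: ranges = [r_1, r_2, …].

ranges = [3.7684, 4.2031, 3.0369, 1.4080]

beam 1: φ=-90°, α=165°
  dir = (cos 165°, sin 165°) = (-0.9659, 0.2588); from cell (4,4)
  next x-line at t=0.6626, next y-line at t=1.4296; Δt_x=1.0353, Δt_y=3.8637
    x: enter (3,4) at t=0.6626
    y: enter (3,5) at t=1.4296
    x: enter (2,5) at t=1.6979
    x: enter (1,5) at t=2.7331
    x: enter (0,5) at t=3.7684 ← occupied
  → r_1 = 3.7684
beam 2: φ=-45°, α=210°
  dir = (cos 210°, sin 210°) = (-0.8660, -0.5000); from cell (4,4)
  next x-line at t=0.7390, next y-line at t=1.2600; Δt_x=1.1547, Δt_y=2.0000
    x: enter (3,4) at t=0.7390
    y: enter (3,3) at t=1.2600
    x: enter (2,3) at t=1.8937
    x: enter (1,3) at t=3.0484
    y: enter (1,2) at t=3.2600
    x: enter (0,2) at t=4.2031 ← occupied
  → r_2 = 4.2031
beam 3: φ=45°, α=300°
  dir = (cos 300°, sin 300°) = (0.5000, -0.8660); from cell (4,4)
  next x-line at t=0.7200, next y-line at t=0.7275; Δt_x=2.0000, Δt_y=1.1547
    x: enter (5,4) at t=0.7200
    y: enter (5,3) at t=0.7275
    y: enter (5,2) at t=1.8822
    x: enter (6,2) at t=2.7200
    y: enter (6,1) at t=3.0369 ← occupied
  → r_3 = 3.0369
beam 4: φ=90°, α=345°
  dir = (cos 345°, sin 345°) = (0.9659, -0.2588); from cell (4,4)
  next x-line at t=0.3727, next y-line at t=2.4341; Δt_x=1.0353, Δt_y=3.8637
    x: enter (5,4) at t=0.3727
    x: enter (6,4) at t=1.4080 ← occupied
  → r_4 = 1.4080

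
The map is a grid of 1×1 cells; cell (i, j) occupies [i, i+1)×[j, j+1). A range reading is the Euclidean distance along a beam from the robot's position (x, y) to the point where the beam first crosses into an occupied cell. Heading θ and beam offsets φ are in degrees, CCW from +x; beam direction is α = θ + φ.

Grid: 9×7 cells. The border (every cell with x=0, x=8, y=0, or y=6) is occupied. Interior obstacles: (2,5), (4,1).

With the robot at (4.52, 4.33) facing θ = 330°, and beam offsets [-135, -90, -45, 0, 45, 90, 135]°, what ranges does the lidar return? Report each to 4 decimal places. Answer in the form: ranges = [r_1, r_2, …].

beam 1: φ=-135°, α=195°
  cosα=-0.9659 sinα=-0.2588 | (4,4) | tMaxX 0.5383 tMaxY 1.2750 | tΔX 1.0353 tΔY 3.8637
    t=0.5383 [x] (3,4)
    t=1.2750 [y] (3,3)
    t=1.5736 [x] (2,3)
    t=2.6089 [x] (1,3)
    t=3.6442 [x] (0,3) — stop
  → r_1 = 3.6442
beam 2: φ=-90°, α=240°
  cosα=-0.5000 sinα=-0.8660 | (4,4) | tMaxX 1.0400 tMaxY 0.3811 | tΔX 2.0000 tΔY 1.1547
    t=0.3811 [y] (4,3)
    t=1.0400 [x] (3,3)
    t=1.5358 [y] (3,2)
    t=2.6905 [y] (3,1)
    t=3.0400 [x] (2,1)
    t=3.8452 [y] (2,0) — stop
  → r_2 = 3.8452
beam 3: φ=-45°, α=285°
  cosα=0.2588 sinα=-0.9659 | (4,4) | tMaxX 1.8546 tMaxY 0.3416 | tΔX 3.8637 tΔY 1.0353
    t=0.3416 [y] (4,3)
    t=1.3769 [y] (4,2)
    t=1.8546 [x] (5,2)
    t=2.4122 [y] (5,1)
    t=3.4475 [y] (5,0) — stop
  → r_3 = 3.4475
beam 4: φ=0°, α=330°
  cosα=0.8660 sinα=-0.5000 | (4,4) | tMaxX 0.5543 tMaxY 0.6600 | tΔX 1.1547 tΔY 2.0000
    t=0.5543 [x] (5,4)
    t=0.6600 [y] (5,3)
    t=1.7090 [x] (6,3)
    t=2.6600 [y] (6,2)
    t=2.8637 [x] (7,2)
    t=4.0184 [x] (8,2) — stop
  → r_4 = 4.0184
beam 5: φ=45°, α=15°
  cosα=0.9659 sinα=0.2588 | (4,4) | tMaxX 0.4969 tMaxY 2.5887 | tΔX 1.0353 tΔY 3.8637
    t=0.4969 [x] (5,4)
    t=1.5322 [x] (6,4)
    t=2.5675 [x] (7,4)
    t=2.5887 [y] (7,5)
    t=3.6028 [x] (8,5) — stop
  → r_5 = 3.6028
beam 6: φ=90°, α=60°
  cosα=0.5000 sinα=0.8660 | (4,4) | tMaxX 0.9600 tMaxY 0.7736 | tΔX 2.0000 tΔY 1.1547
    t=0.7736 [y] (4,5)
    t=0.9600 [x] (5,5)
    t=1.9283 [y] (5,6) — stop
  → r_6 = 1.9283
beam 7: φ=135°, α=105°
  cosα=-0.2588 sinα=0.9659 | (4,4) | tMaxX 2.0091 tMaxY 0.6936 | tΔX 3.8637 tΔY 1.0353
    t=0.6936 [y] (4,5)
    t=1.7289 [y] (4,6) — stop
  → r_7 = 1.7289

ranges = [3.6442, 3.8452, 3.4475, 4.0184, 3.6028, 1.9283, 1.7289]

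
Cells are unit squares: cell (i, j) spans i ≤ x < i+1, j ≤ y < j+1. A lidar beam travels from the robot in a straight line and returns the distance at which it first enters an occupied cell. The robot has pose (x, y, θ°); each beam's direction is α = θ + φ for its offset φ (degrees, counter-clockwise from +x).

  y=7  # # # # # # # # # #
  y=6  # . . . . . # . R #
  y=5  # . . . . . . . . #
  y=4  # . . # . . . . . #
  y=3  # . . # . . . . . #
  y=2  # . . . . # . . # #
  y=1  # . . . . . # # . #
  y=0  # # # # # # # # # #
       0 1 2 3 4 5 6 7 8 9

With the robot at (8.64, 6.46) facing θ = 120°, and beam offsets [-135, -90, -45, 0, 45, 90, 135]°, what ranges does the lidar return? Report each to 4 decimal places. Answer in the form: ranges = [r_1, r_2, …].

ranges = [0.3727, 0.4157, 0.5590, 0.6235, 1.6979, 5.3578, 4.6173]

beam 1: φ=-135°, α=345°
  d=(0.9659,-0.2588)  start (8,6)  tX=0.3727 tY=1.7773  stride 1/|dx|=1.0353 1/|dy|=3.8637
    cross x-line → (9,6), t=0.3727 (wall)
  → r_1 = 0.3727
beam 2: φ=-90°, α=30°
  d=(0.8660,0.5000)  start (8,6)  tX=0.4157 tY=1.0800  stride 1/|dx|=1.1547 1/|dy|=2.0000
    cross x-line → (9,6), t=0.4157 (wall)
  → r_2 = 0.4157
beam 3: φ=-45°, α=75°
  d=(0.2588,0.9659)  start (8,6)  tX=1.3909 tY=0.5590  stride 1/|dx|=3.8637 1/|dy|=1.0353
    cross y-line → (8,7), t=0.5590 (wall)
  → r_3 = 0.5590
beam 4: φ=0°, α=120°
  d=(-0.5000,0.8660)  start (8,6)  tX=1.2800 tY=0.6235  stride 1/|dx|=2.0000 1/|dy|=1.1547
    cross y-line → (8,7), t=0.6235 (wall)
  → r_4 = 0.6235
beam 5: φ=45°, α=165°
  d=(-0.9659,0.2588)  start (8,6)  tX=0.6626 tY=2.0864  stride 1/|dx|=1.0353 1/|dy|=3.8637
    cross x-line → (7,6), t=0.6626
    cross x-line → (6,6), t=1.6979 (wall)
  → r_5 = 1.6979
beam 6: φ=90°, α=210°
  d=(-0.8660,-0.5000)  start (8,6)  tX=0.7390 tY=0.9200  stride 1/|dx|=1.1547 1/|dy|=2.0000
    cross x-line → (7,6), t=0.7390
    cross y-line → (7,5), t=0.9200
    cross x-line → (6,5), t=1.8937
    cross y-line → (6,4), t=2.9200
    cross x-line → (5,4), t=3.0484
    cross x-line → (4,4), t=4.2031
    cross y-line → (4,3), t=4.9200
    cross x-line → (3,3), t=5.3578 (wall)
  → r_6 = 5.3578
beam 7: φ=135°, α=255°
  d=(-0.2588,-0.9659)  start (8,6)  tX=2.4728 tY=0.4762  stride 1/|dx|=3.8637 1/|dy|=1.0353
    cross y-line → (8,5), t=0.4762
    cross y-line → (8,4), t=1.5115
    cross x-line → (7,4), t=2.4728
    cross y-line → (7,3), t=2.5468
    cross y-line → (7,2), t=3.5821
    cross y-line → (7,1), t=4.6173 (wall)
  → r_7 = 4.6173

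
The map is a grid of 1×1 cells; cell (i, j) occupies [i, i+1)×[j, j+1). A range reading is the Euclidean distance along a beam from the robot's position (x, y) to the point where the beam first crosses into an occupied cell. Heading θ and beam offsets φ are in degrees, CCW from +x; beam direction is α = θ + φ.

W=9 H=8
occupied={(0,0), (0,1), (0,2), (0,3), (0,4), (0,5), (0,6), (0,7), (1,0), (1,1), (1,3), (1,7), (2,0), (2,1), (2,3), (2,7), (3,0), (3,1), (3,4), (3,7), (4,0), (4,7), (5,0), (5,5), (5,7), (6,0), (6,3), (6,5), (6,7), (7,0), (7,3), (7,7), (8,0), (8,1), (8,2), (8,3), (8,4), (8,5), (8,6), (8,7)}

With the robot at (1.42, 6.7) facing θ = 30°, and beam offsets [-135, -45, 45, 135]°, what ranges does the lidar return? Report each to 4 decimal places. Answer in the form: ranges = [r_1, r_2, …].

beam 1: φ=-135°, α=255°
  dir = (cos 255°, sin 255°) = (-0.2588, -0.9659); from cell (1,6)
  next x-line at t=1.6228, next y-line at t=0.7247; Δt_x=3.8637, Δt_y=1.0353
    y: enter (1,5) at t=0.7247
    x: enter (0,5) at t=1.6228 ← occupied
  → r_1 = 1.6228
beam 2: φ=-45°, α=345°
  dir = (cos 345°, sin 345°) = (0.9659, -0.2588); from cell (1,6)
  next x-line at t=0.6005, next y-line at t=2.7046; Δt_x=1.0353, Δt_y=3.8637
    x: enter (2,6) at t=0.6005
    x: enter (3,6) at t=1.6357
    x: enter (4,6) at t=2.6710
    y: enter (4,5) at t=2.7046
    x: enter (5,5) at t=3.7063 ← occupied
  → r_2 = 3.7063
beam 3: φ=45°, α=75°
  dir = (cos 75°, sin 75°) = (0.2588, 0.9659); from cell (1,6)
  next x-line at t=2.2409, next y-line at t=0.3106; Δt_x=3.8637, Δt_y=1.0353
    y: enter (1,7) at t=0.3106 ← occupied
  → r_3 = 0.3106
beam 4: φ=135°, α=165°
  dir = (cos 165°, sin 165°) = (-0.9659, 0.2588); from cell (1,6)
  next x-line at t=0.4348, next y-line at t=1.1591; Δt_x=1.0353, Δt_y=3.8637
    x: enter (0,6) at t=0.4348 ← occupied
  → r_4 = 0.4348

ranges = [1.6228, 3.7063, 0.3106, 0.4348]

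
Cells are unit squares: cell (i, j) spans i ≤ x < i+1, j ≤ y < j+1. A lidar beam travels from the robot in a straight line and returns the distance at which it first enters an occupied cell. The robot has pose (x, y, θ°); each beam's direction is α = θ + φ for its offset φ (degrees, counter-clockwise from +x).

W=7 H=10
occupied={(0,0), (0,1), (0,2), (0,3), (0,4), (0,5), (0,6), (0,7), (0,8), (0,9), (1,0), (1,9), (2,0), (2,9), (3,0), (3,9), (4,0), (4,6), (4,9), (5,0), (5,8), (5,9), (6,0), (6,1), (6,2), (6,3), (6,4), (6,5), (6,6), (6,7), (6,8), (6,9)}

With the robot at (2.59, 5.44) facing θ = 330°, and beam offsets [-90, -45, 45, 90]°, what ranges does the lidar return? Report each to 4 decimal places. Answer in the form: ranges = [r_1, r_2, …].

beam 1: φ=-90°, α=240°
  dir = (cos 240°, sin 240°) = (-0.5000, -0.8660); from cell (2,5)
  next x-line at t=1.1800, next y-line at t=0.5081; Δt_x=2.0000, Δt_y=1.1547
    y: enter (2,4) at t=0.5081
    x: enter (1,4) at t=1.1800
    y: enter (1,3) at t=1.6628
    y: enter (1,2) at t=2.8175
    x: enter (0,2) at t=3.1800 ← occupied
  → r_1 = 3.1800
beam 2: φ=-45°, α=285°
  dir = (cos 285°, sin 285°) = (0.2588, -0.9659); from cell (2,5)
  next x-line at t=1.5841, next y-line at t=0.4555; Δt_x=3.8637, Δt_y=1.0353
    y: enter (2,4) at t=0.4555
    y: enter (2,3) at t=1.4908
    x: enter (3,3) at t=1.5841
    y: enter (3,2) at t=2.5261
    y: enter (3,1) at t=3.5614
    y: enter (3,0) at t=4.5966 ← occupied
  → r_2 = 4.5966
beam 3: φ=45°, α=15°
  dir = (cos 15°, sin 15°) = (0.9659, 0.2588); from cell (2,5)
  next x-line at t=0.4245, next y-line at t=2.1637; Δt_x=1.0353, Δt_y=3.8637
    x: enter (3,5) at t=0.4245
    x: enter (4,5) at t=1.4597
    y: enter (4,6) at t=2.1637 ← occupied
  → r_3 = 2.1637
beam 4: φ=90°, α=60°
  dir = (cos 60°, sin 60°) = (0.5000, 0.8660); from cell (2,5)
  next x-line at t=0.8200, next y-line at t=0.6466; Δt_x=2.0000, Δt_y=1.1547
    y: enter (2,6) at t=0.6466
    x: enter (3,6) at t=0.8200
    y: enter (3,7) at t=1.8013
    x: enter (4,7) at t=2.8200
    y: enter (4,8) at t=2.9560
    y: enter (4,9) at t=4.1107 ← occupied
  → r_4 = 4.1107

ranges = [3.1800, 4.5966, 2.1637, 4.1107]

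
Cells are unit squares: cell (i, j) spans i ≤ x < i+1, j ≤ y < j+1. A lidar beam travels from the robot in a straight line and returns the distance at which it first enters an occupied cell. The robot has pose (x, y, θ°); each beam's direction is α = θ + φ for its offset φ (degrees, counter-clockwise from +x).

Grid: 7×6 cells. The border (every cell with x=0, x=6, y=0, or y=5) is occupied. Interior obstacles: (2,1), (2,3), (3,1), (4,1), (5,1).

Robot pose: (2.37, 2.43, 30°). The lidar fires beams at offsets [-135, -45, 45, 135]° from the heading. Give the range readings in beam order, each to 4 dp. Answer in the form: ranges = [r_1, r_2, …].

ranges = [0.4452, 1.6614, 0.5901, 1.4183]

beam 1: φ=-135°, α=255°
  dir = (cos 255°, sin 255°) = (-0.2588, -0.9659); from cell (2,2)
  next x-line at t=1.4296, next y-line at t=0.4452; Δt_x=3.8637, Δt_y=1.0353
    y: enter (2,1) at t=0.4452 ← occupied
  → r_1 = 0.4452
beam 2: φ=-45°, α=345°
  dir = (cos 345°, sin 345°) = (0.9659, -0.2588); from cell (2,2)
  next x-line at t=0.6522, next y-line at t=1.6614; Δt_x=1.0353, Δt_y=3.8637
    x: enter (3,2) at t=0.6522
    y: enter (3,1) at t=1.6614 ← occupied
  → r_2 = 1.6614
beam 3: φ=45°, α=75°
  dir = (cos 75°, sin 75°) = (0.2588, 0.9659); from cell (2,2)
  next x-line at t=2.4341, next y-line at t=0.5901; Δt_x=3.8637, Δt_y=1.0353
    y: enter (2,3) at t=0.5901 ← occupied
  → r_3 = 0.5901
beam 4: φ=135°, α=165°
  dir = (cos 165°, sin 165°) = (-0.9659, 0.2588); from cell (2,2)
  next x-line at t=0.3831, next y-line at t=2.2023; Δt_x=1.0353, Δt_y=3.8637
    x: enter (1,2) at t=0.3831
    x: enter (0,2) at t=1.4183 ← occupied
  → r_4 = 1.4183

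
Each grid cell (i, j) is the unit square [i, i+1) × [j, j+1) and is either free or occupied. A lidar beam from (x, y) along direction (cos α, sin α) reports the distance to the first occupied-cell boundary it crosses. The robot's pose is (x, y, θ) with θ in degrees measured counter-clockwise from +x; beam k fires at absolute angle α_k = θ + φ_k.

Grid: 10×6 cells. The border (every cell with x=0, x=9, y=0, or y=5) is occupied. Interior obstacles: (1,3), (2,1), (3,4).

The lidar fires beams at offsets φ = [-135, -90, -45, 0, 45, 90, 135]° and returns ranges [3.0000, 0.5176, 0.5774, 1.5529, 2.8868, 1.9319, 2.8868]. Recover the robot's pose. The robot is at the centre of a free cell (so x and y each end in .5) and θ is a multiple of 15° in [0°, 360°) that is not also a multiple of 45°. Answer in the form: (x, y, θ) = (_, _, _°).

(x, y, θ) = (3.5, 3.5, 165°)

The pose lattice has 29·16 = 464 candidates. Test each by forward raycasting.
  (6.5, 1.5, 210°): beam 1 = 3.6235 ≠ 3.0000 ✗
  (6.5, 3.5, 240°): beam 1 = 1.5529 ≠ 3.0000 ✗
  (8.5, 1.5, 285°): beam 1 = 5.1962 ≠ 3.0000 ✗
  (4.5, 4.5, 150°): beam 1 = 1.9319 ≠ 3.0000 ✗
  …
  (3.5, 3.5, 165°): r_1=3.0000, r_2=0.5176, r_3=0.5774, r_4=1.5529, r_5=2.8868, r_6=1.9319, r_7=2.8868 — all match ✓
No second candidate reproduces the full scan.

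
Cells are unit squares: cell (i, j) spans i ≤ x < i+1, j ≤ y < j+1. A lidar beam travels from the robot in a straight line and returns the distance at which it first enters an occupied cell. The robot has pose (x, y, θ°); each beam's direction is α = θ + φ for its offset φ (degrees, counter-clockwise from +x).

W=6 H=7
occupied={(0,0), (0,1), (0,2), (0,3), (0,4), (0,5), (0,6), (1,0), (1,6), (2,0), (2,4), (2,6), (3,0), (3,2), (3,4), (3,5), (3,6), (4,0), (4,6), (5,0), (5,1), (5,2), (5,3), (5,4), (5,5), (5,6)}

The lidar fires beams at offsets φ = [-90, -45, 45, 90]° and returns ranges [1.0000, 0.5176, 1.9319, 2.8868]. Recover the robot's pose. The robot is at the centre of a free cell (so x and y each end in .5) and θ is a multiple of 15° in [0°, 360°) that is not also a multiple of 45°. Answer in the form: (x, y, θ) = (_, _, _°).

(x, y, θ) = (1.5, 3.5, 210°)

Candidates: 16 free-cell centres × 16 headings = 256 poses. Raycast each; keep the one whose scan matches to 4 dp.
  (4.5, 2.5, 345°): beam 1 = 1.5529 ≠ 1.0000 ✗
  (1.5, 4.5, 60°): beam 1 = 0.5774 ≠ 1.0000 ✗
  (4.5, 2.5, 105°): beam 1 = 0.5176 ≠ 1.0000 ✗
  (4.5, 2.5, 300°): beam 1 = 0.5774 ≠ 1.0000 ✗
  …
  (1.5, 3.5, 210°): r_1=1.0000, r_2=0.5176, r_3=1.9319, r_4=2.8868 — all match ✓
Unique over the lattice → pose = (1.5, 3.5, 210°).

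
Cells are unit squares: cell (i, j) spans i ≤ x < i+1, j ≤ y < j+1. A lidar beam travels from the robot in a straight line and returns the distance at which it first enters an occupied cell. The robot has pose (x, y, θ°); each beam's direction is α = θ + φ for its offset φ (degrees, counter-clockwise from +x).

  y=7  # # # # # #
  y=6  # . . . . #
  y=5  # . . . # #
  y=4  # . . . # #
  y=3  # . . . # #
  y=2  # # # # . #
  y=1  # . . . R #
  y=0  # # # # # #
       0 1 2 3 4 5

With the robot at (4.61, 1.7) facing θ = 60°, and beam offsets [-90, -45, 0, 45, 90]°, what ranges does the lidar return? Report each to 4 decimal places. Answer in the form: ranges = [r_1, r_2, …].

ranges = [0.4503, 0.4038, 0.7800, 1.3459, 0.7044]

beam 1: φ=-90°, α=330°
  dir = (cos 330°, sin 330°) = (0.8660, -0.5000); from cell (4,1)
  next x-line at t=0.4503, next y-line at t=1.4000; Δt_x=1.1547, Δt_y=2.0000
    x: enter (5,1) at t=0.4503 ← occupied
  → r_1 = 0.4503
beam 2: φ=-45°, α=15°
  dir = (cos 15°, sin 15°) = (0.9659, 0.2588); from cell (4,1)
  next x-line at t=0.4038, next y-line at t=1.1591; Δt_x=1.0353, Δt_y=3.8637
    x: enter (5,1) at t=0.4038 ← occupied
  → r_2 = 0.4038
beam 3: φ=0°, α=60°
  dir = (cos 60°, sin 60°) = (0.5000, 0.8660); from cell (4,1)
  next x-line at t=0.7800, next y-line at t=0.3464; Δt_x=2.0000, Δt_y=1.1547
    y: enter (4,2) at t=0.3464
    x: enter (5,2) at t=0.7800 ← occupied
  → r_3 = 0.7800
beam 4: φ=45°, α=105°
  dir = (cos 105°, sin 105°) = (-0.2588, 0.9659); from cell (4,1)
  next x-line at t=2.3569, next y-line at t=0.3106; Δt_x=3.8637, Δt_y=1.0353
    y: enter (4,2) at t=0.3106
    y: enter (4,3) at t=1.3459 ← occupied
  → r_4 = 1.3459
beam 5: φ=90°, α=150°
  dir = (cos 150°, sin 150°) = (-0.8660, 0.5000); from cell (4,1)
  next x-line at t=0.7044, next y-line at t=0.6000; Δt_x=1.1547, Δt_y=2.0000
    y: enter (4,2) at t=0.6000
    x: enter (3,2) at t=0.7044 ← occupied
  → r_5 = 0.7044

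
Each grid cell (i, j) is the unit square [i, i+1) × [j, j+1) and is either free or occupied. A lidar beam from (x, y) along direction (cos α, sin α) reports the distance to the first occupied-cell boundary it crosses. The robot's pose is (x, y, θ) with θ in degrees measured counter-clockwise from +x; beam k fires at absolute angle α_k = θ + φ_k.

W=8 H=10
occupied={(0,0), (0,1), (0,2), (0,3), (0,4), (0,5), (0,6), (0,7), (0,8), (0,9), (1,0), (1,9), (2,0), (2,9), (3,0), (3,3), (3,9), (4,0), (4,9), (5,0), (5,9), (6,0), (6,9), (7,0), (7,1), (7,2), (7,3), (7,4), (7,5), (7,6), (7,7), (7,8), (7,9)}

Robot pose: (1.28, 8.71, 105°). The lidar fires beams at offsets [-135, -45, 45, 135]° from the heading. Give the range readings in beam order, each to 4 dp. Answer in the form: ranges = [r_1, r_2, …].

beam 1: φ=-135°, α=330°
  dir = (cos 330°, sin 330°) = (0.8660, -0.5000); from cell (1,8)
  next x-line at t=0.8314, next y-line at t=1.4200; Δt_x=1.1547, Δt_y=2.0000
    x: enter (2,8) at t=0.8314
    y: enter (2,7) at t=1.4200
    x: enter (3,7) at t=1.9861
    x: enter (4,7) at t=3.1408
    y: enter (4,6) at t=3.4200
    x: enter (5,6) at t=4.2955
    y: enter (5,5) at t=5.4200
    x: enter (6,5) at t=5.4502
    x: enter (7,5) at t=6.6049 ← occupied
  → r_1 = 6.6049
beam 2: φ=-45°, α=60°
  dir = (cos 60°, sin 60°) = (0.5000, 0.8660); from cell (1,8)
  next x-line at t=1.4400, next y-line at t=0.3349; Δt_x=2.0000, Δt_y=1.1547
    y: enter (1,9) at t=0.3349 ← occupied
  → r_2 = 0.3349
beam 3: φ=45°, α=150°
  dir = (cos 150°, sin 150°) = (-0.8660, 0.5000); from cell (1,8)
  next x-line at t=0.3233, next y-line at t=0.5800; Δt_x=1.1547, Δt_y=2.0000
    x: enter (0,8) at t=0.3233 ← occupied
  → r_3 = 0.3233
beam 4: φ=135°, α=240°
  dir = (cos 240°, sin 240°) = (-0.5000, -0.8660); from cell (1,8)
  next x-line at t=0.5600, next y-line at t=0.8198; Δt_x=2.0000, Δt_y=1.1547
    x: enter (0,8) at t=0.5600 ← occupied
  → r_4 = 0.5600

ranges = [6.6049, 0.3349, 0.3233, 0.5600]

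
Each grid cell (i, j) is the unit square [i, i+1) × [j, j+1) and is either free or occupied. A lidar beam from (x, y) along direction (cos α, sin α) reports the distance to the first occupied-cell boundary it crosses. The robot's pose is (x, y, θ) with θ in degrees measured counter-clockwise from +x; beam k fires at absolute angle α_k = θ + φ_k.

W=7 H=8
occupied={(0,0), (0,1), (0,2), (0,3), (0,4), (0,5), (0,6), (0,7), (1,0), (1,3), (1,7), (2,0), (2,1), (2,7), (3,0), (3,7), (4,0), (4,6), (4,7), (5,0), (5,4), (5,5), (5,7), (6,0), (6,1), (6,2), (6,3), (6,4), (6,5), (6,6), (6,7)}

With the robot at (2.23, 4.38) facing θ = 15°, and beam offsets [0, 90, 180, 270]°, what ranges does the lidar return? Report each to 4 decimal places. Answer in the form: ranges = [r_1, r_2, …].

ranges = [2.8677, 2.7124, 1.2734, 2.4640]

beam 1: φ=0°, α=15°
  dir = (cos 15°, sin 15°) = (0.9659, 0.2588); from cell (2,4)
  next x-line at t=0.7972, next y-line at t=2.3955; Δt_x=1.0353, Δt_y=3.8637
    x: enter (3,4) at t=0.7972
    x: enter (4,4) at t=1.8324
    y: enter (4,5) at t=2.3955
    x: enter (5,5) at t=2.8677 ← occupied
  → r_1 = 2.8677
beam 2: φ=90°, α=105°
  dir = (cos 105°, sin 105°) = (-0.2588, 0.9659); from cell (2,4)
  next x-line at t=0.8887, next y-line at t=0.6419; Δt_x=3.8637, Δt_y=1.0353
    y: enter (2,5) at t=0.6419
    x: enter (1,5) at t=0.8887
    y: enter (1,6) at t=1.6771
    y: enter (1,7) at t=2.7124 ← occupied
  → r_2 = 2.7124
beam 3: φ=180°, α=195°
  dir = (cos 195°, sin 195°) = (-0.9659, -0.2588); from cell (2,4)
  next x-line at t=0.2381, next y-line at t=1.4682; Δt_x=1.0353, Δt_y=3.8637
    x: enter (1,4) at t=0.2381
    x: enter (0,4) at t=1.2734 ← occupied
  → r_3 = 1.2734
beam 4: φ=270°, α=285°
  dir = (cos 285°, sin 285°) = (0.2588, -0.9659); from cell (2,4)
  next x-line at t=2.9751, next y-line at t=0.3934; Δt_x=3.8637, Δt_y=1.0353
    y: enter (2,3) at t=0.3934
    y: enter (2,2) at t=1.4287
    y: enter (2,1) at t=2.4640 ← occupied
  → r_4 = 2.4640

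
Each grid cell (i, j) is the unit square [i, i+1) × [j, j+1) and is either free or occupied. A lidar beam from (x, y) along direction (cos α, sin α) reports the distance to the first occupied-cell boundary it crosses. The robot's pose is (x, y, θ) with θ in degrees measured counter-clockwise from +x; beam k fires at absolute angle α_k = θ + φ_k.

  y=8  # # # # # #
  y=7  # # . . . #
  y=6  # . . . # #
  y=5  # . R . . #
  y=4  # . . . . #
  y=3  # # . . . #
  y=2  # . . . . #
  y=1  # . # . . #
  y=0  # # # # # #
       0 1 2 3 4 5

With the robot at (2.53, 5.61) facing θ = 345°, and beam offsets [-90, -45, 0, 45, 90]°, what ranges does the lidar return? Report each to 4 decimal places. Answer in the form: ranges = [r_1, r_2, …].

ranges = [2.0478, 4.9400, 2.5571, 1.6974, 2.4743]

beam 1: φ=-90°, α=255°
  dir = (cos 255°, sin 255°) = (-0.2588, -0.9659); from cell (2,5)
  next x-line at t=2.0478, next y-line at t=0.6315; Δt_x=3.8637, Δt_y=1.0353
    y: enter (2,4) at t=0.6315
    y: enter (2,3) at t=1.6668
    x: enter (1,3) at t=2.0478 ← occupied
  → r_1 = 2.0478
beam 2: φ=-45°, α=300°
  dir = (cos 300°, sin 300°) = (0.5000, -0.8660); from cell (2,5)
  next x-line at t=0.9400, next y-line at t=0.7044; Δt_x=2.0000, Δt_y=1.1547
    y: enter (2,4) at t=0.7044
    x: enter (3,4) at t=0.9400
    y: enter (3,3) at t=1.8591
    x: enter (4,3) at t=2.9400
    y: enter (4,2) at t=3.0138
    y: enter (4,1) at t=4.1685
    x: enter (5,1) at t=4.9400 ← occupied
  → r_2 = 4.9400
beam 3: φ=0°, α=345°
  dir = (cos 345°, sin 345°) = (0.9659, -0.2588); from cell (2,5)
  next x-line at t=0.4866, next y-line at t=2.3569; Δt_x=1.0353, Δt_y=3.8637
    x: enter (3,5) at t=0.4866
    x: enter (4,5) at t=1.5219
    y: enter (4,4) at t=2.3569
    x: enter (5,4) at t=2.5571 ← occupied
  → r_3 = 2.5571
beam 4: φ=45°, α=30°
  dir = (cos 30°, sin 30°) = (0.8660, 0.5000); from cell (2,5)
  next x-line at t=0.5427, next y-line at t=0.7800; Δt_x=1.1547, Δt_y=2.0000
    x: enter (3,5) at t=0.5427
    y: enter (3,6) at t=0.7800
    x: enter (4,6) at t=1.6974 ← occupied
  → r_4 = 1.6974
beam 5: φ=90°, α=75°
  dir = (cos 75°, sin 75°) = (0.2588, 0.9659); from cell (2,5)
  next x-line at t=1.8159, next y-line at t=0.4038; Δt_x=3.8637, Δt_y=1.0353
    y: enter (2,6) at t=0.4038
    y: enter (2,7) at t=1.4390
    x: enter (3,7) at t=1.8159
    y: enter (3,8) at t=2.4743 ← occupied
  → r_5 = 2.4743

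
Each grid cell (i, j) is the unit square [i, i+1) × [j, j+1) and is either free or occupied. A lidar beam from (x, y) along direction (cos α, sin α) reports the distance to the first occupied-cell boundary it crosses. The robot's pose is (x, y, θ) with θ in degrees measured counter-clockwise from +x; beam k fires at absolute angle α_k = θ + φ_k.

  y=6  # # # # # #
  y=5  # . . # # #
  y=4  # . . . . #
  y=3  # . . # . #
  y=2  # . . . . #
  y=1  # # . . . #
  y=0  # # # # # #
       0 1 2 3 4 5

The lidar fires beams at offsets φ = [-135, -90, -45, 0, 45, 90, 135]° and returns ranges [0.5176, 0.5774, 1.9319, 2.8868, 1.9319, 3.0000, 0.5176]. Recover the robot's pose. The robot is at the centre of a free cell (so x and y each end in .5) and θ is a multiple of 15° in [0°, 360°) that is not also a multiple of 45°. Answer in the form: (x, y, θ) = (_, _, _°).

(x, y, θ) = (2.5, 1.5, 30°)

Enumerate (i+0.5, j+0.5, θ) over the 16 free cells and 16 admissible headings. For each, cast all 7 beams and compare to the given ranges.
  (4.5, 1.5, 15°): beam 1 = 0.5774 ≠ 0.5176 ✗
  (3.5, 1.5, 255°): beam 1 = 5.0000 ≠ 0.5176 ✗
  (4.5, 2.5, 345°): beam 1 = 2.8868 ≠ 0.5176 ✗
  (4.5, 3.5, 210°): beam 1 = 1.5529 ≠ 0.5176 ✗
  …
  (2.5, 1.5, 30°): r_1=0.5176, r_2=0.5774, r_3=1.9319, r_4=2.8868, r_5=1.9319, r_6=3.0000, r_7=0.5176 — all match ✓
Only this pose fits every beam.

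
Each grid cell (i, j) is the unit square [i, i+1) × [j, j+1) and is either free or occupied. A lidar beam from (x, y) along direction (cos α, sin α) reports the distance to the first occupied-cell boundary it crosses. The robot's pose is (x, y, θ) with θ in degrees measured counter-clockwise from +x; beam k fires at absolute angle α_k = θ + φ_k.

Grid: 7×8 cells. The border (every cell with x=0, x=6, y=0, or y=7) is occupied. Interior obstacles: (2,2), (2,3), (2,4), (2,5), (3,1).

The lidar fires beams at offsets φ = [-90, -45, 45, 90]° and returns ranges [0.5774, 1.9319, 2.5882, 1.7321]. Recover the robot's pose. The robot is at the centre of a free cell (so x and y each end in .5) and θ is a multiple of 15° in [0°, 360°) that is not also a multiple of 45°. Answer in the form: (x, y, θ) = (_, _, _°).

Enumerate (i+0.5, j+0.5, θ) over the 25 free cells and 16 admissible headings. For each, cast all 4 beams and compare to the given ranges.
  (4.5, 5.5, 150°): beam 1 = 1.7321 ≠ 0.5774 ✗
  (5.5, 2.5, 300°): beam 1 = 1.7321 ≠ 0.5774 ✗
  (3.5, 4.5, 150°): beam 1 = 2.8868 ≠ 0.5774 ✗
  (1.5, 2.5, 15°): beam 1 = 1.5529 ≠ 0.5774 ✗
  …
  (5.5, 2.5, 120°): r_1=0.5774, r_2=1.9319, r_3=2.5882, r_4=1.7321 — all match ✓
No second candidate reproduces the full scan.

(x, y, θ) = (5.5, 2.5, 120°)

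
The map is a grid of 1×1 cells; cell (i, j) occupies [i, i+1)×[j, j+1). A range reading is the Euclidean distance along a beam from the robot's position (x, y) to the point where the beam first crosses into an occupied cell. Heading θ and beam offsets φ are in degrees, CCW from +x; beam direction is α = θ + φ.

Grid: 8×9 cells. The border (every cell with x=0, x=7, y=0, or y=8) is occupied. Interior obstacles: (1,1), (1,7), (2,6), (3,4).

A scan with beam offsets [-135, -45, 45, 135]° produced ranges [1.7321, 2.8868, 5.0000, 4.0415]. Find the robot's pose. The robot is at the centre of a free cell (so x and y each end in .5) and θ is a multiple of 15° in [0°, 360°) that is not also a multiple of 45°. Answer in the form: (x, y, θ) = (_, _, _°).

(x, y, θ) = (4.5, 2.5, 15°)

The pose lattice has 38·16 = 608 candidates. Test each by forward raycasting.
  (6.5, 1.5, 195°): beam 1 = 1.0000 ≠ 1.7321 ✗
  (5.5, 5.5, 105°): beam 3 = 2.8868 ≠ 5.0000 ✗
  (6.5, 6.5, 165°): beam 1 = 0.5774 ≠ 1.7321 ✗
  (1.5, 6.5, 30°): beam 1 = 1.9319 ≠ 1.7321 ✗
  (6.5, 1.5, 15°): beam 1 = 0.5774 ≠ 1.7321 ✗
  …
  (4.5, 2.5, 15°): r_1=1.7321, r_2=2.8868, r_3=5.0000, r_4=4.0415 — all match ✓
No second candidate reproduces the full scan.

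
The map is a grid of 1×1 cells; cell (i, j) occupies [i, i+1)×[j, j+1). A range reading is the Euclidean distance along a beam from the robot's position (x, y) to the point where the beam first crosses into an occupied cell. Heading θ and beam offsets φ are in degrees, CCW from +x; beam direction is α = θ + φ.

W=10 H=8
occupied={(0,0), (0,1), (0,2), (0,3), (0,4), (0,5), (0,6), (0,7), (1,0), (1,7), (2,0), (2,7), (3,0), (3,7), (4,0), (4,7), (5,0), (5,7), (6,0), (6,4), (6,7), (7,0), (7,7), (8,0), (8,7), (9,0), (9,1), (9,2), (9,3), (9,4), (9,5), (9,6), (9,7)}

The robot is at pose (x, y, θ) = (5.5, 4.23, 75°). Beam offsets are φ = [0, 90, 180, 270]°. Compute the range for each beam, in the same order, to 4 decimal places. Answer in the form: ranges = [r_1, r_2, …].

beam 1: φ=0°, α=75°
  direction (0.2588, 0.9659); cell (5,4); t to first gridline: x 1.9319, y 0.7972 (then +3.8637 / +1.0353)
    (5,5) via y @ 0.7972
    (5,6) via y @ 1.8324
    (6,6) via x @ 1.9319
    (6,7) via y @ 2.8677  # hit
  → r_1 = 2.8677
beam 2: φ=90°, α=165°
  direction (-0.9659, 0.2588); cell (5,4); t to first gridline: x 0.5176, y 2.9751 (then +1.0353 / +3.8637)
    (4,4) via x @ 0.5176
    (3,4) via x @ 1.5529
    (2,4) via x @ 2.5882
    (2,5) via y @ 2.9751
    (1,5) via x @ 3.6235
    (0,5) via x @ 4.6587  # hit
  → r_2 = 4.6587
beam 3: φ=180°, α=255°
  direction (-0.2588, -0.9659); cell (5,4); t to first gridline: x 1.9319, y 0.2381 (then +3.8637 / +1.0353)
    (5,3) via y @ 0.2381
    (5,2) via y @ 1.2734
    (4,2) via x @ 1.9319
    (4,1) via y @ 2.3087
    (4,0) via y @ 3.3439  # hit
  → r_3 = 3.3439
beam 4: φ=270°, α=345°
  direction (0.9659, -0.2588); cell (5,4); t to first gridline: x 0.5176, y 0.8887 (then +1.0353 / +3.8637)
    (6,4) via x @ 0.5176  # hit
  → r_4 = 0.5176

ranges = [2.8677, 4.6587, 3.3439, 0.5176]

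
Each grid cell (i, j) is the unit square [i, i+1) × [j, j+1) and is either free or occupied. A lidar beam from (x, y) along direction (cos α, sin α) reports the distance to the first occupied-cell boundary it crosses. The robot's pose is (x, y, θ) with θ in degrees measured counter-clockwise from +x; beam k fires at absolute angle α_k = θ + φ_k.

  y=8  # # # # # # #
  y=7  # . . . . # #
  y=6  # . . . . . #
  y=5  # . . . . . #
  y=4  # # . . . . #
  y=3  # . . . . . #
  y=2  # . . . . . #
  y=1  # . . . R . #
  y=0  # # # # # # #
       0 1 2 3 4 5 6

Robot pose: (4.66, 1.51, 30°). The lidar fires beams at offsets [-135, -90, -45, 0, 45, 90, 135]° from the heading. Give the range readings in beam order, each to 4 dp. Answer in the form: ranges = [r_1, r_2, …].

beam 1: φ=-135°, α=255°
  d=(-0.2588,-0.9659)  start (4,1)  tX=2.5500 tY=0.5280  stride 1/|dx|=3.8637 1/|dy|=1.0353
    cross y-line → (4,0), t=0.5280 (wall)
  → r_1 = 0.5280
beam 2: φ=-90°, α=300°
  d=(0.5000,-0.8660)  start (4,1)  tX=0.6800 tY=0.5889  stride 1/|dx|=2.0000 1/|dy|=1.1547
    cross y-line → (4,0), t=0.5889 (wall)
  → r_2 = 0.5889
beam 3: φ=-45°, α=345°
  d=(0.9659,-0.2588)  start (4,1)  tX=0.3520 tY=1.9705  stride 1/|dx|=1.0353 1/|dy|=3.8637
    cross x-line → (5,1), t=0.3520
    cross x-line → (6,1), t=1.3873 (wall)
  → r_3 = 1.3873
beam 4: φ=0°, α=30°
  d=(0.8660,0.5000)  start (4,1)  tX=0.3926 tY=0.9800  stride 1/|dx|=1.1547 1/|dy|=2.0000
    cross x-line → (5,1), t=0.3926
    cross y-line → (5,2), t=0.9800
    cross x-line → (6,2), t=1.5473 (wall)
  → r_4 = 1.5473
beam 5: φ=45°, α=75°
  d=(0.2588,0.9659)  start (4,1)  tX=1.3137 tY=0.5073  stride 1/|dx|=3.8637 1/|dy|=1.0353
    cross y-line → (4,2), t=0.5073
    cross x-line → (5,2), t=1.3137
    cross y-line → (5,3), t=1.5426
    cross y-line → (5,4), t=2.5778
    cross y-line → (5,5), t=3.6131
    cross y-line → (5,6), t=4.6484
    cross x-line → (6,6), t=5.1774 (wall)
  → r_5 = 5.1774
beam 6: φ=90°, α=120°
  d=(-0.5000,0.8660)  start (4,1)  tX=1.3200 tY=0.5658  stride 1/|dx|=2.0000 1/|dy|=1.1547
    cross y-line → (4,2), t=0.5658
    cross x-line → (3,2), t=1.3200
    cross y-line → (3,3), t=1.7205
    cross y-line → (3,4), t=2.8752
    cross x-line → (2,4), t=3.3200
    cross y-line → (2,5), t=4.0299
    cross y-line → (2,6), t=5.1846
    cross x-line → (1,6), t=5.3200
    cross y-line → (1,7), t=6.3393
    cross x-line → (0,7), t=7.3200 (wall)
  → r_6 = 7.3200
beam 7: φ=135°, α=165°
  d=(-0.9659,0.2588)  start (4,1)  tX=0.6833 tY=1.8932  stride 1/|dx|=1.0353 1/|dy|=3.8637
    cross x-line → (3,1), t=0.6833
    cross x-line → (2,1), t=1.7186
    cross y-line → (2,2), t=1.8932
    cross x-line → (1,2), t=2.7538
    cross x-line → (0,2), t=3.7891 (wall)
  → r_7 = 3.7891

ranges = [0.5280, 0.5889, 1.3873, 1.5473, 5.1774, 7.3200, 3.7891]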